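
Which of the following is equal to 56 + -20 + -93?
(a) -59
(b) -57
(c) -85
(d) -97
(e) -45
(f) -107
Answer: b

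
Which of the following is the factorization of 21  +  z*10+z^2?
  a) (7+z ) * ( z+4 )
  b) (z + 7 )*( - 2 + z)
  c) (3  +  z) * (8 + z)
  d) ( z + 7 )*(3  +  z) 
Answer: d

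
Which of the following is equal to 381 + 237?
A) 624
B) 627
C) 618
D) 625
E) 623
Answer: C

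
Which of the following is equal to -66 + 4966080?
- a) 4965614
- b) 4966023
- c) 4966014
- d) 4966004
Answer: c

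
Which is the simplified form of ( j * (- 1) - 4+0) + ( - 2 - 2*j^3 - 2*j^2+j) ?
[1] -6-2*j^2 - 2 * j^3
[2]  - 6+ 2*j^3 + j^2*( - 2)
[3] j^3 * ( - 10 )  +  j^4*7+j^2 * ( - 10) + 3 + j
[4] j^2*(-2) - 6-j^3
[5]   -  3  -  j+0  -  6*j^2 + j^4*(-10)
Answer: 1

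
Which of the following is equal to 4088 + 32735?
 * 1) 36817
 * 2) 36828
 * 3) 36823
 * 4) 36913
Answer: 3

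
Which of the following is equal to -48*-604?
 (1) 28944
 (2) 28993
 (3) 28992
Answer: 3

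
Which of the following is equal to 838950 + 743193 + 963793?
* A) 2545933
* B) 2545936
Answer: B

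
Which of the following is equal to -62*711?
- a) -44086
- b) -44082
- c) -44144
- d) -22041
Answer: b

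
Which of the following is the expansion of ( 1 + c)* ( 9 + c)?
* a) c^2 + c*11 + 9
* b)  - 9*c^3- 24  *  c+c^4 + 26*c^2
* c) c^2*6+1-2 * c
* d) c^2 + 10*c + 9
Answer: d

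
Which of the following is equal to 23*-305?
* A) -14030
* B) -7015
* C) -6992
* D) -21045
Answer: B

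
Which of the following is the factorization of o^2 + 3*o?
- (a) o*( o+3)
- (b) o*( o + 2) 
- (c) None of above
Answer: a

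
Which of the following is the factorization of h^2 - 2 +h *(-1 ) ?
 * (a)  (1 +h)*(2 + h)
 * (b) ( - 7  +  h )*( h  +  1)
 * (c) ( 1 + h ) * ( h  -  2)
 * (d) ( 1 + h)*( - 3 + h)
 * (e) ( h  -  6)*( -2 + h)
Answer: c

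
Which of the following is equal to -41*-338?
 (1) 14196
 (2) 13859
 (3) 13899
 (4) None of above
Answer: 4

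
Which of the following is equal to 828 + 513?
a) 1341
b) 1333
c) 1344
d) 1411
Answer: a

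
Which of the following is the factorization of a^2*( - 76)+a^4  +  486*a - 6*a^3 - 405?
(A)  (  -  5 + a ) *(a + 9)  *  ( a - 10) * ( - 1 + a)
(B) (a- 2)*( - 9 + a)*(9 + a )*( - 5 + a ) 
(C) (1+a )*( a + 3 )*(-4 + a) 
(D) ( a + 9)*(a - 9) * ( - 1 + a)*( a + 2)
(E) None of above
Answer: E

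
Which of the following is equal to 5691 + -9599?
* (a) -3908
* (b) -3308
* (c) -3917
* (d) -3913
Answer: a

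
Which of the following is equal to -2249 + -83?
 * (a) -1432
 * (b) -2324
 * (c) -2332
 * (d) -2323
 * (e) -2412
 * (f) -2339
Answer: c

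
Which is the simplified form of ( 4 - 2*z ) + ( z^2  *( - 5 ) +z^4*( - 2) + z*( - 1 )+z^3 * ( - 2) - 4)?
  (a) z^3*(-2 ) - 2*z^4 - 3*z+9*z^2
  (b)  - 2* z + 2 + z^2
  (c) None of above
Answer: c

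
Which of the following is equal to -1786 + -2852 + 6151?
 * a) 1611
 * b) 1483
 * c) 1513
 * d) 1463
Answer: c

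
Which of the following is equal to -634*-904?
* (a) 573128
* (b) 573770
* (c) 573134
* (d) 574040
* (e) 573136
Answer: e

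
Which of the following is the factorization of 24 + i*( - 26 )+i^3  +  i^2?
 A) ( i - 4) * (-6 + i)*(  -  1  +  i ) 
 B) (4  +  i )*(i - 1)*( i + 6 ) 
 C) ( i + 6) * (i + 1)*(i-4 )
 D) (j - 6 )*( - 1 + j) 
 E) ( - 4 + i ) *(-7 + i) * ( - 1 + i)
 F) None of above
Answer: F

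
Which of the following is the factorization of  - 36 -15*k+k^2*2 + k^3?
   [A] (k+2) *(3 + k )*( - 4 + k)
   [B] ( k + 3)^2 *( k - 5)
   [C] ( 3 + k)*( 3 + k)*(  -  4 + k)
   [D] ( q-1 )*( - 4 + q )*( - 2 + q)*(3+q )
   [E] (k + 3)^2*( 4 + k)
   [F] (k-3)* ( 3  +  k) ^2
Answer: C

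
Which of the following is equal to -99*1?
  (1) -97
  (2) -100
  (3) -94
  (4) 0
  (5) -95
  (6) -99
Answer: 6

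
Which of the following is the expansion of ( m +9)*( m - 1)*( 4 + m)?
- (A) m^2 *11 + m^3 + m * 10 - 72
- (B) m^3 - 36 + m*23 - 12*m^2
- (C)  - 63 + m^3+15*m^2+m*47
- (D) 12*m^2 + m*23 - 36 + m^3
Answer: D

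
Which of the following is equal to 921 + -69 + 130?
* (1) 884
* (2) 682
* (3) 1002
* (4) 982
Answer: 4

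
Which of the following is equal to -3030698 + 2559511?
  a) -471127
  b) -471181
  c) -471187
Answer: c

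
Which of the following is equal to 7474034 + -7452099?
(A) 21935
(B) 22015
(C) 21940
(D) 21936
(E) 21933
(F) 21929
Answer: A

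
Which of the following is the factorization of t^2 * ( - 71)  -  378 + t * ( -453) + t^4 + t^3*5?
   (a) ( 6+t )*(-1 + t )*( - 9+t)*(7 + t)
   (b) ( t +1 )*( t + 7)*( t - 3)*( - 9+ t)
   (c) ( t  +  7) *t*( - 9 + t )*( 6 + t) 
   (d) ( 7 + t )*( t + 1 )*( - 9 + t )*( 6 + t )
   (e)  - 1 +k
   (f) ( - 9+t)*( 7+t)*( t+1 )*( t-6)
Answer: d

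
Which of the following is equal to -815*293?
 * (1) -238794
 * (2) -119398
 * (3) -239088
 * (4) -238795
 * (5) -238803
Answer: 4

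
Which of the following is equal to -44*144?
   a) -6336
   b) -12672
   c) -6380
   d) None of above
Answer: a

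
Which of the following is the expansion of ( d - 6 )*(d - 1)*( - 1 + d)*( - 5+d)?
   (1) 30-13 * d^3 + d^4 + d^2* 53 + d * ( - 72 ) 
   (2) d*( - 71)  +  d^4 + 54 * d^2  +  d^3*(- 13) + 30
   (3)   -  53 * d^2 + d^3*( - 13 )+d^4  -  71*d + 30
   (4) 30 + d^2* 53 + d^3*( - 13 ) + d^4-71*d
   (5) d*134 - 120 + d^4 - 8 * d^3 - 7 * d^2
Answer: 4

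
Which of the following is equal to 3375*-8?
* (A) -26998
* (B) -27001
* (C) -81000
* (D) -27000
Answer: D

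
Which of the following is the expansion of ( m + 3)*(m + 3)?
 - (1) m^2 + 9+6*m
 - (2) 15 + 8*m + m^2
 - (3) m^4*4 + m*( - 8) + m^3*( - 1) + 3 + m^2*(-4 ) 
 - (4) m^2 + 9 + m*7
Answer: 1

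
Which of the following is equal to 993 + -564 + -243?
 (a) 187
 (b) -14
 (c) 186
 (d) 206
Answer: c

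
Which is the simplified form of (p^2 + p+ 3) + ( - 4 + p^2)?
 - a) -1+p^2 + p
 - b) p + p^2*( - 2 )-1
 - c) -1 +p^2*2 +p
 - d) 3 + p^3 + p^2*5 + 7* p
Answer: c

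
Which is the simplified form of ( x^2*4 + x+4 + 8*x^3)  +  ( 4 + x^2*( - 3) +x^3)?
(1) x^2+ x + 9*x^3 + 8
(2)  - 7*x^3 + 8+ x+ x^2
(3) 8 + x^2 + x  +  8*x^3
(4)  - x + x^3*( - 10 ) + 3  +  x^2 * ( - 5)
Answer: 1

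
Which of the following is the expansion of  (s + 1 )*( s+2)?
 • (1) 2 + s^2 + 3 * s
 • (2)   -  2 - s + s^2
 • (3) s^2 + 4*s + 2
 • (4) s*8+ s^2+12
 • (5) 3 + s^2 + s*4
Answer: 1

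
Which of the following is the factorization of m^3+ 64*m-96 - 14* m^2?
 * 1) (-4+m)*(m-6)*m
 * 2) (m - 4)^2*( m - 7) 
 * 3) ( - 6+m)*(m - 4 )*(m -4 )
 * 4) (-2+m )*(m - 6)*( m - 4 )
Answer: 3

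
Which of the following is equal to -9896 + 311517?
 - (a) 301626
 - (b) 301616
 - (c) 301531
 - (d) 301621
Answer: d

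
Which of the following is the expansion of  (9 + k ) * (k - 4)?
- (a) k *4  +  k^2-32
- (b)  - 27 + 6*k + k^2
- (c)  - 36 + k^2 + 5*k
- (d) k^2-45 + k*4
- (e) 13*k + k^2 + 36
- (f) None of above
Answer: c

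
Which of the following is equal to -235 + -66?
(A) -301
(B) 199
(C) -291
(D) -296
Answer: A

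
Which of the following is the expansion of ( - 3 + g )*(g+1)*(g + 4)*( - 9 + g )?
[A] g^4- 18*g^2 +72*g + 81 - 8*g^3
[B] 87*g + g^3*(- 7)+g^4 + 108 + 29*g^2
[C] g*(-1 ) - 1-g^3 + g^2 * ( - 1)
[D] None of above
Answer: D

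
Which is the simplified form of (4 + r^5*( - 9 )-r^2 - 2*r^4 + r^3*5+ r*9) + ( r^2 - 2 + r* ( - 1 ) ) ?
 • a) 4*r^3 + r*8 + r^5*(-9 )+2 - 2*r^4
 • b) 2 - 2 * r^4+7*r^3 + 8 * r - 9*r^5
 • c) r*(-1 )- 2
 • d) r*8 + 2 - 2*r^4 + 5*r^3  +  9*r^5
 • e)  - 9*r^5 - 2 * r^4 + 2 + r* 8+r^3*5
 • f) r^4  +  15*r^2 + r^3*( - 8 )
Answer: e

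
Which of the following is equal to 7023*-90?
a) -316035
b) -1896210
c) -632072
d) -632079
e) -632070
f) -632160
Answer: e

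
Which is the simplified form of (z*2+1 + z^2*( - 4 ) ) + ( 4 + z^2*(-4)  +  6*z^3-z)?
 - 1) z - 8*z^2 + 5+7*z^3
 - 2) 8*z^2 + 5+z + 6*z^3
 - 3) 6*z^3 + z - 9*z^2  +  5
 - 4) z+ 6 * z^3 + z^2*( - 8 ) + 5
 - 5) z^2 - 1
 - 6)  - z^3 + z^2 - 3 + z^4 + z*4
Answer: 4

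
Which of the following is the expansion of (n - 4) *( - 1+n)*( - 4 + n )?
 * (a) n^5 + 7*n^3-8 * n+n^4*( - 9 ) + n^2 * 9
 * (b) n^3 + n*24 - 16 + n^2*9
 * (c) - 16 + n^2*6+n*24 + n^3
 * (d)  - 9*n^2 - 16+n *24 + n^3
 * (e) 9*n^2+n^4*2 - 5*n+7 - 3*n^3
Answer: d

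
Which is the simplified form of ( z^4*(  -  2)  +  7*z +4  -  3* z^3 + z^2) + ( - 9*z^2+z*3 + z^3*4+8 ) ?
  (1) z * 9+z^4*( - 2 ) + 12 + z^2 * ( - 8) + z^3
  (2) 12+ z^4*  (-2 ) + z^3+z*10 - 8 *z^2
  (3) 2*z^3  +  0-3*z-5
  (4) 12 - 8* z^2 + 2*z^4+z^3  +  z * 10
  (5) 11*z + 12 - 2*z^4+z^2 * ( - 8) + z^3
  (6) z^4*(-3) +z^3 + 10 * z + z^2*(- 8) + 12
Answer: 2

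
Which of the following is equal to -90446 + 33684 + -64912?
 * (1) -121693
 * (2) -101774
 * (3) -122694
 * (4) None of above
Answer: 4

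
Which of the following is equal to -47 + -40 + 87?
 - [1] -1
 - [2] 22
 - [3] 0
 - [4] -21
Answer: 3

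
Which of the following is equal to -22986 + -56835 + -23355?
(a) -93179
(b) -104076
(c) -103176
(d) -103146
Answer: c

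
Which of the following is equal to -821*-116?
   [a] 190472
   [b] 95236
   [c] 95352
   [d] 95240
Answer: b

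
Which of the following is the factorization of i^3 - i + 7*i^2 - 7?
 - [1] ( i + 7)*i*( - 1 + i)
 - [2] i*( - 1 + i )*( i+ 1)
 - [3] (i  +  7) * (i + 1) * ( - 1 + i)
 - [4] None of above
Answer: 3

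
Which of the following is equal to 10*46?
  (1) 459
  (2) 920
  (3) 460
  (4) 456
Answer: 3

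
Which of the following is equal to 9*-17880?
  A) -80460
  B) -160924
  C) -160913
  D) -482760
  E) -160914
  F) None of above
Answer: F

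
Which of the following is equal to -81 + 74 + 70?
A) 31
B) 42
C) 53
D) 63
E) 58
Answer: D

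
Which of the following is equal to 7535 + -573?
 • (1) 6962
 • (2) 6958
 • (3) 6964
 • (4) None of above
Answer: 1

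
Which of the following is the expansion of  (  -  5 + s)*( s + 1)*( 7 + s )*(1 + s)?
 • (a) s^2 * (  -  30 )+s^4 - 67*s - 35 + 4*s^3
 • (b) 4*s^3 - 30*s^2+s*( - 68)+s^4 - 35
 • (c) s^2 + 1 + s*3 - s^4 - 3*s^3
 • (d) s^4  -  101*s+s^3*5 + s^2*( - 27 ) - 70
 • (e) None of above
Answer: b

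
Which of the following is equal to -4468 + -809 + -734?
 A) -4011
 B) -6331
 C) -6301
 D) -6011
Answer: D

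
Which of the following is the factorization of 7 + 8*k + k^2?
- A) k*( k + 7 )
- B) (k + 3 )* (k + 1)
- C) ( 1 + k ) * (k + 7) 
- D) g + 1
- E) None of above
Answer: C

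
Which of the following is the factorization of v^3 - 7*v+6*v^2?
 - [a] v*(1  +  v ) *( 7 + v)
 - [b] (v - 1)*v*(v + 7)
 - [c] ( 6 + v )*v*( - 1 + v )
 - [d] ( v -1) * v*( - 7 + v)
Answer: b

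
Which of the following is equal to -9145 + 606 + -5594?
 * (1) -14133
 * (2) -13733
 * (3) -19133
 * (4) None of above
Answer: 1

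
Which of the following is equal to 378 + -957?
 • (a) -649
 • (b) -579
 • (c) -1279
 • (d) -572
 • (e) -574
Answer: b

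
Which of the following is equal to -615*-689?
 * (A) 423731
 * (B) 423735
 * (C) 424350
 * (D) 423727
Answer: B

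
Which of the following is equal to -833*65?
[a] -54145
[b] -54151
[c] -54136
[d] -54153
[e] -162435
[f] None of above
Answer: a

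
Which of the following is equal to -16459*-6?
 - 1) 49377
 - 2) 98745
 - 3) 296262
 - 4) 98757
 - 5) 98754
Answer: 5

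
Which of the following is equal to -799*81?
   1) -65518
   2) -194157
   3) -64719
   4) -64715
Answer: 3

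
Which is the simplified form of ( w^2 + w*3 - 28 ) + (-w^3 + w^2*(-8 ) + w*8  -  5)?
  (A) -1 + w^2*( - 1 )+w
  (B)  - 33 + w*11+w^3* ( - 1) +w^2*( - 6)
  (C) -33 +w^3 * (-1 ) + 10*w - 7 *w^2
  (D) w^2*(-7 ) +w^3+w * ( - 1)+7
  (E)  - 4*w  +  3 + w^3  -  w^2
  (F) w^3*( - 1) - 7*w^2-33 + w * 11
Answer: F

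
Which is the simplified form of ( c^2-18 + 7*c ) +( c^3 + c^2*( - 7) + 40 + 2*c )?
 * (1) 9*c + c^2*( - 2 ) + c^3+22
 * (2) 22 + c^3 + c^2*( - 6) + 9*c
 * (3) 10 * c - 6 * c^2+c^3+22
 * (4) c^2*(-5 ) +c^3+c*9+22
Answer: 2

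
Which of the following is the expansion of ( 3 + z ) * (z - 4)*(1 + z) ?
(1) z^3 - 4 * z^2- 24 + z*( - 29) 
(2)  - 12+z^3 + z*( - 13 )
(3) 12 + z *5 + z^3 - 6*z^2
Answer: 2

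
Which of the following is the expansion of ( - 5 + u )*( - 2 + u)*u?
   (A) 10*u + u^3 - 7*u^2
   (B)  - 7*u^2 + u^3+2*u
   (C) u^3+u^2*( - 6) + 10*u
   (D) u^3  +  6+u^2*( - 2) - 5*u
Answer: A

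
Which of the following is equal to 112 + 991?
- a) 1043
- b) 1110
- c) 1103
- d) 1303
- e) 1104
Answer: c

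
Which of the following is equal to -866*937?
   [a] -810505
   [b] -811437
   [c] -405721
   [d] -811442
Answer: d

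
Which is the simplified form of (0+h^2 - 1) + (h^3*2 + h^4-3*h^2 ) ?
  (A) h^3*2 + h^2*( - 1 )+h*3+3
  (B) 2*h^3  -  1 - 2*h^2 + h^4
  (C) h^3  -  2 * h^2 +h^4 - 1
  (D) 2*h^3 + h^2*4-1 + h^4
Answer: B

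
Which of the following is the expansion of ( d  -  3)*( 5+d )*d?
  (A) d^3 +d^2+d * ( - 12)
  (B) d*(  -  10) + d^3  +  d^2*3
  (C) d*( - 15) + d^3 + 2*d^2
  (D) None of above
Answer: C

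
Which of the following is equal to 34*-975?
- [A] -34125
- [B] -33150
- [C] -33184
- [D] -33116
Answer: B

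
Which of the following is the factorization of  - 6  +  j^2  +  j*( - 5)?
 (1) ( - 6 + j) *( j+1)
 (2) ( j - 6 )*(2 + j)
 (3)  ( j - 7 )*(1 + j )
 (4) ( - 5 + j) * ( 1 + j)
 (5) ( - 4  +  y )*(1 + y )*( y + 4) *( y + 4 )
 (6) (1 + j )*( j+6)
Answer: 1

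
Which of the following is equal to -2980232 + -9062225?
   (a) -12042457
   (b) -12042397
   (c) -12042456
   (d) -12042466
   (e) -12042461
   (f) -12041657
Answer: a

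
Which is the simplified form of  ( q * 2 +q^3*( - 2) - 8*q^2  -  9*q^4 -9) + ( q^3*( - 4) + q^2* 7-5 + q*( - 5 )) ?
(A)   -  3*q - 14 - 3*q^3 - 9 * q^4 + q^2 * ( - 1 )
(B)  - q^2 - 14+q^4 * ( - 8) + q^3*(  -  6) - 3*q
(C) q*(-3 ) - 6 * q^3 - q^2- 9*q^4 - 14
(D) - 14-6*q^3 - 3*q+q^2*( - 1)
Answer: C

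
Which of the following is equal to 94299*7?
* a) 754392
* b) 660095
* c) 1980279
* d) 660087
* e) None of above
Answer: e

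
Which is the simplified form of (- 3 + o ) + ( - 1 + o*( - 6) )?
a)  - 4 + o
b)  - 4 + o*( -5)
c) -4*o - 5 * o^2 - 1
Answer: b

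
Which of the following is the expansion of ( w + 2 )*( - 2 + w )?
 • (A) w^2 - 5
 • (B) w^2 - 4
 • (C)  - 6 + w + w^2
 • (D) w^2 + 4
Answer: B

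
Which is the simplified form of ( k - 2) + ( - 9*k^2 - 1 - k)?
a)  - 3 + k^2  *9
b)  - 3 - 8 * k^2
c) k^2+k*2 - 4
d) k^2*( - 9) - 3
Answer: d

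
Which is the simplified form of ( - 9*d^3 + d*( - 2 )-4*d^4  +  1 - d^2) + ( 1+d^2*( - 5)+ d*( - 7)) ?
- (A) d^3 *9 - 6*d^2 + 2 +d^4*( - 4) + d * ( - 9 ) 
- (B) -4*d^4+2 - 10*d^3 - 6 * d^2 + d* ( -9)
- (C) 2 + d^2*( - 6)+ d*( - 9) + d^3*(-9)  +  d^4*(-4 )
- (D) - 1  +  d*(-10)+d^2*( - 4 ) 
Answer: C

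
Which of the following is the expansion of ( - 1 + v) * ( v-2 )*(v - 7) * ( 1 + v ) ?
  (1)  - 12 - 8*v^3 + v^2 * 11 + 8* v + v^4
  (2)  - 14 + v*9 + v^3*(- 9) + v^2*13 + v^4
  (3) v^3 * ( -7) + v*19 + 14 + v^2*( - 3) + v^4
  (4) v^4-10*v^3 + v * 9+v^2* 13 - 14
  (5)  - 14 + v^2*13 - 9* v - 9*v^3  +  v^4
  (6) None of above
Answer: 2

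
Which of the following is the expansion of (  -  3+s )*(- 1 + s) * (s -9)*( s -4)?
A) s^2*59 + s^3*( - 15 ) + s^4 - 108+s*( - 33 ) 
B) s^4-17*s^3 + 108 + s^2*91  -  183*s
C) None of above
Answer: B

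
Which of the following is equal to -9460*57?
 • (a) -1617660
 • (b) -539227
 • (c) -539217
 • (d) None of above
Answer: d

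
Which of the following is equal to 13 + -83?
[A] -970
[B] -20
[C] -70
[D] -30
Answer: C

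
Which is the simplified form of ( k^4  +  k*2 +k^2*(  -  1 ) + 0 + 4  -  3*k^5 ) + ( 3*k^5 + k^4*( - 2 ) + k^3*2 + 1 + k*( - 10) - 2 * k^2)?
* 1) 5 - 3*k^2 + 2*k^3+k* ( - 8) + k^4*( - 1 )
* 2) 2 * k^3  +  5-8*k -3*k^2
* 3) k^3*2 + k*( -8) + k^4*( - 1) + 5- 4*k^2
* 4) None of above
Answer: 1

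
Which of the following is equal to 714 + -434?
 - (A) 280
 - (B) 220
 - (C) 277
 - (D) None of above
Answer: A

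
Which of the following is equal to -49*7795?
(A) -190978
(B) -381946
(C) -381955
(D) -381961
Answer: C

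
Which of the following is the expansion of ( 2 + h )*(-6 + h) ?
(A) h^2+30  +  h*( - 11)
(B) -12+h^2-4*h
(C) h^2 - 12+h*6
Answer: B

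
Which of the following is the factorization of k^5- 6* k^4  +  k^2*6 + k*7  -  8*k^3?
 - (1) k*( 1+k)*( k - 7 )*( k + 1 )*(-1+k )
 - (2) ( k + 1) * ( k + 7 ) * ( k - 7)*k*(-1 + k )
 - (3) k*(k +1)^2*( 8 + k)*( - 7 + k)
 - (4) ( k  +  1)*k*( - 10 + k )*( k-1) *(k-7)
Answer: 1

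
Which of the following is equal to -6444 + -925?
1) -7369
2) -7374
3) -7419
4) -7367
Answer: 1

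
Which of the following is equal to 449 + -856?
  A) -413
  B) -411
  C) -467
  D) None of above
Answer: D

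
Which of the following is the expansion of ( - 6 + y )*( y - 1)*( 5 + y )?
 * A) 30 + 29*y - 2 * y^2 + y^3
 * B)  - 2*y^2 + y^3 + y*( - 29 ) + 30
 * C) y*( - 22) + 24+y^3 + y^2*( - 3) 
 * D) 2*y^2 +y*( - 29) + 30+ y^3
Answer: B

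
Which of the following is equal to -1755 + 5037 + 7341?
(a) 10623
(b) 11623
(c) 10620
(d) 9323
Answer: a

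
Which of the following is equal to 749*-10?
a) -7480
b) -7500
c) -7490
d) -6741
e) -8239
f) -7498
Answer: c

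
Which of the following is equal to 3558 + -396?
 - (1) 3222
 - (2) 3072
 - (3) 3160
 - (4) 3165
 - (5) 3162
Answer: 5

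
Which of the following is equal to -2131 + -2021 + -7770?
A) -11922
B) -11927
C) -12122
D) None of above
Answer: A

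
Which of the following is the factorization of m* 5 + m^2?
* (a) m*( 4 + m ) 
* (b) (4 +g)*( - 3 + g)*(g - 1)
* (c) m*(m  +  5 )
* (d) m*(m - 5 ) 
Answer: c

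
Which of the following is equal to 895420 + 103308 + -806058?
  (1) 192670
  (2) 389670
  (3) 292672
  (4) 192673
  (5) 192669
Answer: 1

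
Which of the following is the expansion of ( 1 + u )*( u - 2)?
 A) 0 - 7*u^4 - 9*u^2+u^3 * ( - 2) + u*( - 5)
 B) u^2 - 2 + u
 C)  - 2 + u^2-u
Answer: C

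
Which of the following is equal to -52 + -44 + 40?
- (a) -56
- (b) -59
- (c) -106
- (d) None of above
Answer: a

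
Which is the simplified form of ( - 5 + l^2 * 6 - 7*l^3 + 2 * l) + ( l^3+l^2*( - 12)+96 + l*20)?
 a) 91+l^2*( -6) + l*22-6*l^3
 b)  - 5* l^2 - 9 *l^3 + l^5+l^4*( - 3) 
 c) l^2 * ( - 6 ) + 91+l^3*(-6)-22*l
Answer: a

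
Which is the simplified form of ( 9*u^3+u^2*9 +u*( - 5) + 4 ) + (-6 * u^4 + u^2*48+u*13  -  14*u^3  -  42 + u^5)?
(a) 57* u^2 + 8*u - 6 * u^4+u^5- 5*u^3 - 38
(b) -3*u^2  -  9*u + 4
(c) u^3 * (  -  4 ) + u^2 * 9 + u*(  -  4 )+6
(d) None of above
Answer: a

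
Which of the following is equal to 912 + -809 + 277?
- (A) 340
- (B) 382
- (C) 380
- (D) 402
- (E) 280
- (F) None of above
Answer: C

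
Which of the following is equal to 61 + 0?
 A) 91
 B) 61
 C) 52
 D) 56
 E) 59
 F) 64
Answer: B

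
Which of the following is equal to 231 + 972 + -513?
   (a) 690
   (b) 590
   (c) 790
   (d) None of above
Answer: a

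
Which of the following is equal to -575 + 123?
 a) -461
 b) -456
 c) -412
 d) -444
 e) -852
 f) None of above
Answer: f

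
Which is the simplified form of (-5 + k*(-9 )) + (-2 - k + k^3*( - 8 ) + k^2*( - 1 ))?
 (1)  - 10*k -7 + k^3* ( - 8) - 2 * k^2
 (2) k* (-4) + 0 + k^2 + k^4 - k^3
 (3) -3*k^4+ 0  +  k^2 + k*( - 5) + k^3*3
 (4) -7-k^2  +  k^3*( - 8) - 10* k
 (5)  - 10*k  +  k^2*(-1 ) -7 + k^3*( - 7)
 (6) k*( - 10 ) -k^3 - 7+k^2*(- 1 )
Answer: 4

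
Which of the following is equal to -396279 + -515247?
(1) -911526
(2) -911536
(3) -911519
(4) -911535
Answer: 1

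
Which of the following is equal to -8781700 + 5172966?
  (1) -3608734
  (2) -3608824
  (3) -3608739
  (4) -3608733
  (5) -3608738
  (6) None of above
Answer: 1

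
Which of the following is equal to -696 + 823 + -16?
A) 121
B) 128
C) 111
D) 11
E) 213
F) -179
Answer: C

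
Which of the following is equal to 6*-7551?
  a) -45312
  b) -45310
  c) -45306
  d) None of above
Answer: c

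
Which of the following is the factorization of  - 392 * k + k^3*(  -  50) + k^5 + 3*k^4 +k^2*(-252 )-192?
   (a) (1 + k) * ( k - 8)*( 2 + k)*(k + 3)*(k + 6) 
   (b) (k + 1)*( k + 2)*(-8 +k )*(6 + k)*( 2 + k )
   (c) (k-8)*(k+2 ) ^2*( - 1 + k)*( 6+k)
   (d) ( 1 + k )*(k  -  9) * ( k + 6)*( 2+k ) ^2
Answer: b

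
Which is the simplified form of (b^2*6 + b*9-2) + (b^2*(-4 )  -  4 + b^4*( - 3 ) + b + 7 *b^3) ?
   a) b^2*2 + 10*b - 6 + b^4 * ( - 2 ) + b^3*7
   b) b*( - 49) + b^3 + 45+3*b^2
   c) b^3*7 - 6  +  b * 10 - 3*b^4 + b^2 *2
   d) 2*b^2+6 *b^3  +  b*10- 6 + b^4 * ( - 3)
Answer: c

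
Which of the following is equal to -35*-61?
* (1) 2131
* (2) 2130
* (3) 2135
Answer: 3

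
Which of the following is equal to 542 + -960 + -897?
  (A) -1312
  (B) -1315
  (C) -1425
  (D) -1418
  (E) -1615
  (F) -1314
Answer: B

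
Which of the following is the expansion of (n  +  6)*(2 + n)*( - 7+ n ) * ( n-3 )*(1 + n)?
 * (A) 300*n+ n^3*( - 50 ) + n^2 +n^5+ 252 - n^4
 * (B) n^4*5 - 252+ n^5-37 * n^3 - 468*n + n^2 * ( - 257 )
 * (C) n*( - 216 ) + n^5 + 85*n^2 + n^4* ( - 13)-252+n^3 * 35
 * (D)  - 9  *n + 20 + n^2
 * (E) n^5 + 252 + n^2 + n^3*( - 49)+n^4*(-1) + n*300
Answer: E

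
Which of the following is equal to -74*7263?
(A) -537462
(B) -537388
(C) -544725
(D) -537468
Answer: A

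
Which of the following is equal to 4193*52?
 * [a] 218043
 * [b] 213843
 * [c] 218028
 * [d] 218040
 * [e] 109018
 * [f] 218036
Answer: f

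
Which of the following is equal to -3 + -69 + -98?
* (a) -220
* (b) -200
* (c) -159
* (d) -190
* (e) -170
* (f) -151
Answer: e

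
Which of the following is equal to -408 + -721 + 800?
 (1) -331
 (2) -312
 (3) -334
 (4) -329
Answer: 4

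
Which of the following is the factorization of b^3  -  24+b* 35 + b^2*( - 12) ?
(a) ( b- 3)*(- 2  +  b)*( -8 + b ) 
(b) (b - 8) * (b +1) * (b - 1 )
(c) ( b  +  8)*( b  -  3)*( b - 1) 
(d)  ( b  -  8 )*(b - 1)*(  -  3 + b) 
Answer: d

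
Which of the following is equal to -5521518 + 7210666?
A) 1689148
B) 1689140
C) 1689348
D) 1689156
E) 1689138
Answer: A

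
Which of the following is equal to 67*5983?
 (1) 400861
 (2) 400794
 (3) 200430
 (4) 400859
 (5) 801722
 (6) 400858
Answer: 1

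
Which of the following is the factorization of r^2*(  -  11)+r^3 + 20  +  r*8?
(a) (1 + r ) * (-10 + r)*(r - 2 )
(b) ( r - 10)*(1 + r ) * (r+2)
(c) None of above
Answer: a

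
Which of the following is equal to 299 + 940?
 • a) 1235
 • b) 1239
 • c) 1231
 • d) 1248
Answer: b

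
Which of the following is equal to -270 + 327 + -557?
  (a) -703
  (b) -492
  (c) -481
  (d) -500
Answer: d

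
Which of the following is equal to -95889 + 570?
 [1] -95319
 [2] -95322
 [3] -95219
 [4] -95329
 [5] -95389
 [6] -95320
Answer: 1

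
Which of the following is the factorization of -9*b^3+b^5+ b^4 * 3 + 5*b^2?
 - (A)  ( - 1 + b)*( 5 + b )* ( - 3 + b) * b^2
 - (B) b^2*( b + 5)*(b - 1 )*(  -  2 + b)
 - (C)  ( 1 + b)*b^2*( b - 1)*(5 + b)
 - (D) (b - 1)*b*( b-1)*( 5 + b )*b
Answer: D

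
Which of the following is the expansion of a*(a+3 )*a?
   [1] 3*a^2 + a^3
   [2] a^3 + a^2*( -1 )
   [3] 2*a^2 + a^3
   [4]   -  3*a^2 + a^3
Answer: 1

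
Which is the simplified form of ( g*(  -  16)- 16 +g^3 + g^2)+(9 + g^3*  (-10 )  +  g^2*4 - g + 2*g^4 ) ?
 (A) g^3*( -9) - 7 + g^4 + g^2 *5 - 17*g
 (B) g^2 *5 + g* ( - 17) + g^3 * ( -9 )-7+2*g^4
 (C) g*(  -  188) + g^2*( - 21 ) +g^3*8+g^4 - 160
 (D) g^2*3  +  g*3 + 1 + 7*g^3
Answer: B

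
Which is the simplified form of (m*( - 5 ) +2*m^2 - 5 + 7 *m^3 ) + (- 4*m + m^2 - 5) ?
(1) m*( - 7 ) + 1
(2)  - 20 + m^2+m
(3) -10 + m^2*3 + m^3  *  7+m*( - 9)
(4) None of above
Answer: 3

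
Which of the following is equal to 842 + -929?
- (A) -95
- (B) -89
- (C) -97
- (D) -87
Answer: D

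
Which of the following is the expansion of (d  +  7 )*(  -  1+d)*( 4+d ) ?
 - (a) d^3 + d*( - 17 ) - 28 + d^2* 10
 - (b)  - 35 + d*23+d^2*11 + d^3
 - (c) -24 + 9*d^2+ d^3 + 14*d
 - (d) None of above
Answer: d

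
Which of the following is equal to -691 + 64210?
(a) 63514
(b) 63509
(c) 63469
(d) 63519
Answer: d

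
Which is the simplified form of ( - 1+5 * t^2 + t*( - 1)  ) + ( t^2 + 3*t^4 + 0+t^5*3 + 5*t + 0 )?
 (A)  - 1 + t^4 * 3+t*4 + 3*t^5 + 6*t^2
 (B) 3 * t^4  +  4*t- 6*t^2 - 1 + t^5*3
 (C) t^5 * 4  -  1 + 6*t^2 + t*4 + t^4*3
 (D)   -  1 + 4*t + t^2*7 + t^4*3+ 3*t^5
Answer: A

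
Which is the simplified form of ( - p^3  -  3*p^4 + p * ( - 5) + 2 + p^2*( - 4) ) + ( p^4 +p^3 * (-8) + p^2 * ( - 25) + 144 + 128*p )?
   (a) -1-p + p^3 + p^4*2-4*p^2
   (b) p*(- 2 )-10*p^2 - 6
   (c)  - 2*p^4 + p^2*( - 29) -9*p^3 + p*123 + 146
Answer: c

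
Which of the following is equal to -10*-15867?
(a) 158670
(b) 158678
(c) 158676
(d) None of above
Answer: a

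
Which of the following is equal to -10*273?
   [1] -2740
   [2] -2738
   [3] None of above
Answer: 3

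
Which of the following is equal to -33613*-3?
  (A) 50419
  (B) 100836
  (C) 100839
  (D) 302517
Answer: C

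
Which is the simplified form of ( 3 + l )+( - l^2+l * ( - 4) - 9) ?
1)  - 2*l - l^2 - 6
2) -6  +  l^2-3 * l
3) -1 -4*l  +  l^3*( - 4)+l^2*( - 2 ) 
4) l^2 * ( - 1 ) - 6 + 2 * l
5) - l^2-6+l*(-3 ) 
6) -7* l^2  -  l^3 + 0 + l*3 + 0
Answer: 5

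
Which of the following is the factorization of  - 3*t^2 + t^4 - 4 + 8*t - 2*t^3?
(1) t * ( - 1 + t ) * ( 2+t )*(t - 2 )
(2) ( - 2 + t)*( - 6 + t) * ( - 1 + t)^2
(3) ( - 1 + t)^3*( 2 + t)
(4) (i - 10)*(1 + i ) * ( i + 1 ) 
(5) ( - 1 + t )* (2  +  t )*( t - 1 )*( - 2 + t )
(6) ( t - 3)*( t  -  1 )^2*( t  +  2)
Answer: 5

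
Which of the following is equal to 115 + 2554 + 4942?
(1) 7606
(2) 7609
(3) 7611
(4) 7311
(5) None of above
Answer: 3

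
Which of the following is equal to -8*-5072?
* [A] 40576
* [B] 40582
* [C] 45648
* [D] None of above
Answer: A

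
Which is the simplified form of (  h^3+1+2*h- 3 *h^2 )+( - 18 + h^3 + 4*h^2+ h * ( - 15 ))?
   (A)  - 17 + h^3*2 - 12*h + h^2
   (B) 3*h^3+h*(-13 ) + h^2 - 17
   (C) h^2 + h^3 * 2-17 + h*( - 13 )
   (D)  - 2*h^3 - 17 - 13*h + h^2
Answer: C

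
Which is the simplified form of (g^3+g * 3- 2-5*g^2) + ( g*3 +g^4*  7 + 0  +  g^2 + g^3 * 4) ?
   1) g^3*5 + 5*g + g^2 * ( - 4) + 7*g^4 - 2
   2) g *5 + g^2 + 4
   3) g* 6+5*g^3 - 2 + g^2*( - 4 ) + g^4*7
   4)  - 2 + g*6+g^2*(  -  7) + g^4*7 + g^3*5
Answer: 3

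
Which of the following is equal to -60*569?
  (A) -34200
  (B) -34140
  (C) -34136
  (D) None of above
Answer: B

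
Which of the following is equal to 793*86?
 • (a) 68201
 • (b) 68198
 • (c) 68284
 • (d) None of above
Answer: b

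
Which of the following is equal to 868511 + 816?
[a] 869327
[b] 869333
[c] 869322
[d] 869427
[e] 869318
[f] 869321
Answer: a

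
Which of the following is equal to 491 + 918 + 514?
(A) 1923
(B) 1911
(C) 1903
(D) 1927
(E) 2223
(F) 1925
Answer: A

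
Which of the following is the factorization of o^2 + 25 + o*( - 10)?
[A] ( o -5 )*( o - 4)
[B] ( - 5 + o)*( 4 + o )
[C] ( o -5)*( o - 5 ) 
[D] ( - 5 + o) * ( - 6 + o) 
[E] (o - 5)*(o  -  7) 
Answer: C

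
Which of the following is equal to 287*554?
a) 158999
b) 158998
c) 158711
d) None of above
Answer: b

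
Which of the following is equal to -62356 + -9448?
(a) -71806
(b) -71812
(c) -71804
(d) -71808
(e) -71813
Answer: c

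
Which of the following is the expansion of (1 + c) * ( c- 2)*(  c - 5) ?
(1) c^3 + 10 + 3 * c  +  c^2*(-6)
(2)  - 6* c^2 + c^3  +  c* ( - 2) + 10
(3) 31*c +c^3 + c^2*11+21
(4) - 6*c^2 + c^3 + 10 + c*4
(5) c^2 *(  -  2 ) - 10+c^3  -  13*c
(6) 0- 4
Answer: 1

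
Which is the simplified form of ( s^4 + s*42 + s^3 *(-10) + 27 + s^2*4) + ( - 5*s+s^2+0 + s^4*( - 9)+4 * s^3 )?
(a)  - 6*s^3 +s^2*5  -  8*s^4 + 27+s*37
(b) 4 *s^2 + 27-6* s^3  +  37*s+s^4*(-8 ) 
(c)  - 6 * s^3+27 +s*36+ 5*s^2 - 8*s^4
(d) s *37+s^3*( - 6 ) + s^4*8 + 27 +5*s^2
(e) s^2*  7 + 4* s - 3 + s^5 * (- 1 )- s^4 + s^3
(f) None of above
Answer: a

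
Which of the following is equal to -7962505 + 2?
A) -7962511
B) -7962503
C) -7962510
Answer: B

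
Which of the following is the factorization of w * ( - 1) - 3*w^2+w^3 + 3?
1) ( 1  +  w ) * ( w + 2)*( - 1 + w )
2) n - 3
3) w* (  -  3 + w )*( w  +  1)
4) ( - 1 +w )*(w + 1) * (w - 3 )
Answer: 4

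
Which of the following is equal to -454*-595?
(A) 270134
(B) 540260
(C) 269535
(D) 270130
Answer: D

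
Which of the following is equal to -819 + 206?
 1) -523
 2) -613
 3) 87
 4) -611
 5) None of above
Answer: 2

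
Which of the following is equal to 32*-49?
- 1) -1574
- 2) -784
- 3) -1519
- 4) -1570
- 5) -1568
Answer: 5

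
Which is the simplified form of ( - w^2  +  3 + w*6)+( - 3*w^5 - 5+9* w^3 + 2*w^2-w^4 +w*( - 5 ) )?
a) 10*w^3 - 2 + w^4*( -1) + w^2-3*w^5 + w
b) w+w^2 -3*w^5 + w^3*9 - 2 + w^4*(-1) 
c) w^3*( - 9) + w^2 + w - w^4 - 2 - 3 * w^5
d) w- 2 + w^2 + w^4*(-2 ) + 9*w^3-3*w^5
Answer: b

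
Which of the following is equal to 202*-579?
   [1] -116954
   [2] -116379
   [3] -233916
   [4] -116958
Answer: 4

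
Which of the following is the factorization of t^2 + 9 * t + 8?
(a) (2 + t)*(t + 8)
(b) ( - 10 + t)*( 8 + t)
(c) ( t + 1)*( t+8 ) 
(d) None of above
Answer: c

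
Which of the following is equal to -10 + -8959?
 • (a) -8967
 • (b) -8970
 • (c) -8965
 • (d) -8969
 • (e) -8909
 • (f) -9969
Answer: d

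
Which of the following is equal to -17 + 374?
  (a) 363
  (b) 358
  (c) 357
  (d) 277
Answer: c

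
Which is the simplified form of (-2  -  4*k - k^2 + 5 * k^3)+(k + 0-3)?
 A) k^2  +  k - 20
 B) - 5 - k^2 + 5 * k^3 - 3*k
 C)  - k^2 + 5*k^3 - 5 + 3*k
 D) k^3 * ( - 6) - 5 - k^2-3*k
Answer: B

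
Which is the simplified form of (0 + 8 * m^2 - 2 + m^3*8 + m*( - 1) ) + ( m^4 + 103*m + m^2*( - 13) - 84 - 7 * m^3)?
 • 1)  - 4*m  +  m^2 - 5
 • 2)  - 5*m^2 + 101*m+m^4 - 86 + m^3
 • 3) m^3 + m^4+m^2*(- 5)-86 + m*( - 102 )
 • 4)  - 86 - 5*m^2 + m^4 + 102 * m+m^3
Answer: 4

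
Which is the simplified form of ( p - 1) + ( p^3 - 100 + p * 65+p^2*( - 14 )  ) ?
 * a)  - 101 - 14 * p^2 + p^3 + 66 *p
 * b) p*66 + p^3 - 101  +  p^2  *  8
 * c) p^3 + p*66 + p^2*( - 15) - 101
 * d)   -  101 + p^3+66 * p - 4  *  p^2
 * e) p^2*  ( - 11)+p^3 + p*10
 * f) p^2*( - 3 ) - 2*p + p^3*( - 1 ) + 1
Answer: a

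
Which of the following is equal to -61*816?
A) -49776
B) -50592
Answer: A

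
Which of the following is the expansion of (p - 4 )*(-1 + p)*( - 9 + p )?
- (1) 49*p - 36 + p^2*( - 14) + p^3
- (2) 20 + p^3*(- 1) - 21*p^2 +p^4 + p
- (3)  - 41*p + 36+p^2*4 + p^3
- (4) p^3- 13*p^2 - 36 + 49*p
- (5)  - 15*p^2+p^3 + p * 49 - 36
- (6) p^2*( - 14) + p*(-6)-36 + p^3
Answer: 1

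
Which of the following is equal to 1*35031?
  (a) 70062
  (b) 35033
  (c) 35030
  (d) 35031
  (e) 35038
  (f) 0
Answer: d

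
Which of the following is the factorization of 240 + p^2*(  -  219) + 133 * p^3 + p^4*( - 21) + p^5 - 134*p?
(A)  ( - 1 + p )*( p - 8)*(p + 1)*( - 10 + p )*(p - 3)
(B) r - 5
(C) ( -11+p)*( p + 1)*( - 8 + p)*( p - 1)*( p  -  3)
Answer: A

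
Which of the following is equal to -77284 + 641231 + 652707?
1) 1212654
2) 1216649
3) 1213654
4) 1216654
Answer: 4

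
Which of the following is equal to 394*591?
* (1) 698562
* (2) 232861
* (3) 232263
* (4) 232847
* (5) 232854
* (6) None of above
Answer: 5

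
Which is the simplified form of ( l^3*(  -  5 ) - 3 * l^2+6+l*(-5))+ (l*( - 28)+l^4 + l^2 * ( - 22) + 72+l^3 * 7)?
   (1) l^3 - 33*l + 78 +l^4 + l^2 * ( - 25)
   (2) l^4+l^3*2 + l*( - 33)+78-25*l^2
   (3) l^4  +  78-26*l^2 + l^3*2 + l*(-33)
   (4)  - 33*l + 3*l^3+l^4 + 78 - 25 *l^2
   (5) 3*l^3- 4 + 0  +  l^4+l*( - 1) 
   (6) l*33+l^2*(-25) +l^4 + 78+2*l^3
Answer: 2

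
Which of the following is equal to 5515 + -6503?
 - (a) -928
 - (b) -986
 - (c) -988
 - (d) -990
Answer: c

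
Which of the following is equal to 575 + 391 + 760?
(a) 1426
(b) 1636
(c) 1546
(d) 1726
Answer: d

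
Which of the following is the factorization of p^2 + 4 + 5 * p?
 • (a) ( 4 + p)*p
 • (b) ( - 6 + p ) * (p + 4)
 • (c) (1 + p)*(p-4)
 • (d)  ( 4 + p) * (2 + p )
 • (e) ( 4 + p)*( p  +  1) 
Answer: e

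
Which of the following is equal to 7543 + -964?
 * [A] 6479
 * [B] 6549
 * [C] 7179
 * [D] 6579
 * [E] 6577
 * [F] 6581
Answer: D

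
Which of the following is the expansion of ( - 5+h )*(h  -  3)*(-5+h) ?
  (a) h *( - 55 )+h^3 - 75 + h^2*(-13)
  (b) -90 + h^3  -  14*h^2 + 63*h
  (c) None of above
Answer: c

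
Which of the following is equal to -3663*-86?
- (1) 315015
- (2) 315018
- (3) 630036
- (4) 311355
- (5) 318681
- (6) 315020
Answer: 2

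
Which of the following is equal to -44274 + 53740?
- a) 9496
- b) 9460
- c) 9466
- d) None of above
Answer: c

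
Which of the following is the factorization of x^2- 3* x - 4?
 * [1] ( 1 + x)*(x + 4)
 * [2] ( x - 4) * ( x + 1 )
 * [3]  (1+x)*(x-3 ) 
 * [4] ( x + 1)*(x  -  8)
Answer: 2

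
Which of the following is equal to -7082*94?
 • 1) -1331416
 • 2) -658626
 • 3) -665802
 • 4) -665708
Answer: 4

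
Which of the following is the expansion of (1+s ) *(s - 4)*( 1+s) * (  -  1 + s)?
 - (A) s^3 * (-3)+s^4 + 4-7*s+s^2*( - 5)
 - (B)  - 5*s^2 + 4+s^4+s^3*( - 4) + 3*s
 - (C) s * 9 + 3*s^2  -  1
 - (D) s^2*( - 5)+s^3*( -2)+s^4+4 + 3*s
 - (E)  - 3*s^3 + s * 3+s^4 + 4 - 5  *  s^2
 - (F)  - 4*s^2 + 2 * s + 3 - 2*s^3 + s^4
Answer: E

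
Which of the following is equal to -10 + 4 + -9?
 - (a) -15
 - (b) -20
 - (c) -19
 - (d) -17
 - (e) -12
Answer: a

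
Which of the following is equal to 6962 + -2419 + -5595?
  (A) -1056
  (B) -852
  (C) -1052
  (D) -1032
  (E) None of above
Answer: C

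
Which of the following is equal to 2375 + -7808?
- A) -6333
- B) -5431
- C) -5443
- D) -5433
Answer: D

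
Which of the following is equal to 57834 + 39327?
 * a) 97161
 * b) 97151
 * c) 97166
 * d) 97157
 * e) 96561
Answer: a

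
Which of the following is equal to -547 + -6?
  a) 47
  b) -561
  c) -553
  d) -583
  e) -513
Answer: c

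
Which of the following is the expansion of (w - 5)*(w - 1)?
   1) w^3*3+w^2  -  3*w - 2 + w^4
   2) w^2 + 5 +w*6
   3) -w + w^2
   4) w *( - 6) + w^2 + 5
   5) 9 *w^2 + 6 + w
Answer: 4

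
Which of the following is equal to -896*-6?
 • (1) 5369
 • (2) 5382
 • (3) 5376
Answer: 3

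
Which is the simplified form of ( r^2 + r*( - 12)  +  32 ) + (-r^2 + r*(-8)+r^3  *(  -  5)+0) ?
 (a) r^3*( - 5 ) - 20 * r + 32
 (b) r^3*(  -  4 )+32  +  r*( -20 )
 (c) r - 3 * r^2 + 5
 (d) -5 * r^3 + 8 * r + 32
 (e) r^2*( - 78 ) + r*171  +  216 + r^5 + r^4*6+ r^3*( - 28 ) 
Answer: a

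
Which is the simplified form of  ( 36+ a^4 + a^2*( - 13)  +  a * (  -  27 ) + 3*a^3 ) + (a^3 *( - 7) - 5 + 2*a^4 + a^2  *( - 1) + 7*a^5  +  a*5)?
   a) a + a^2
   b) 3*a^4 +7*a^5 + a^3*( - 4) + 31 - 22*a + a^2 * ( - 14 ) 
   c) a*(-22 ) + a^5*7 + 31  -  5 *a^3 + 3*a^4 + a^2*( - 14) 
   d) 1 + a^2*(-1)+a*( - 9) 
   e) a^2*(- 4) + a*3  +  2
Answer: b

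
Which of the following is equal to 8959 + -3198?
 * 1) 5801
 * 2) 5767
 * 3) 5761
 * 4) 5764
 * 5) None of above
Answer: 3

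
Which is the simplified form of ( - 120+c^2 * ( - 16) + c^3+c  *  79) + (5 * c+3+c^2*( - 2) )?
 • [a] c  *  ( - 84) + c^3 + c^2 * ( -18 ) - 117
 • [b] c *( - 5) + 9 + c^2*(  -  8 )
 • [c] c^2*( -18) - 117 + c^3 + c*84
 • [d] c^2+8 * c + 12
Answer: c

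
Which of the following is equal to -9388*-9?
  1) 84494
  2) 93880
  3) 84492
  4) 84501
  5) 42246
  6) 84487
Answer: 3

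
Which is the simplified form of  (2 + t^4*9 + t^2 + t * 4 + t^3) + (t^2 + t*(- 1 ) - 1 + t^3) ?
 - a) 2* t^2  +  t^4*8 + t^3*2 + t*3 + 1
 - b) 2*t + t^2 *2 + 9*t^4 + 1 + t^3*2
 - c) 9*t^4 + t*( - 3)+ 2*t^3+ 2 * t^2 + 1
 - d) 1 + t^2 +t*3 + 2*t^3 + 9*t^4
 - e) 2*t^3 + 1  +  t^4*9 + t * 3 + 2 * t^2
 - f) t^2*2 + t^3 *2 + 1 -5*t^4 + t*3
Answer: e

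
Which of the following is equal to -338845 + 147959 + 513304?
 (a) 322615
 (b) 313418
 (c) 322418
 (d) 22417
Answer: c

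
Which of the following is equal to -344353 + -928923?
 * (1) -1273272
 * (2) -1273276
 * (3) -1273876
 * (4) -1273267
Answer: 2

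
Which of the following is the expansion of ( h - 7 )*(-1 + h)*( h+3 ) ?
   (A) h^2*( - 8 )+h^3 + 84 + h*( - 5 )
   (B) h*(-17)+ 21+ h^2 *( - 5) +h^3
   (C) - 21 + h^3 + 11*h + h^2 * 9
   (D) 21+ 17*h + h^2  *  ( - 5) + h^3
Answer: B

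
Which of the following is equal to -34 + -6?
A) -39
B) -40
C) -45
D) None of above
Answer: B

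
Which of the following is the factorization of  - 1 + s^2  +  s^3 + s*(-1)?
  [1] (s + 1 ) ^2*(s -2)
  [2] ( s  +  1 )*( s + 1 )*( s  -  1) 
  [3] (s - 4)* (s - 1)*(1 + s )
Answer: 2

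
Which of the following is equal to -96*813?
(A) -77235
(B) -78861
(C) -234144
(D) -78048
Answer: D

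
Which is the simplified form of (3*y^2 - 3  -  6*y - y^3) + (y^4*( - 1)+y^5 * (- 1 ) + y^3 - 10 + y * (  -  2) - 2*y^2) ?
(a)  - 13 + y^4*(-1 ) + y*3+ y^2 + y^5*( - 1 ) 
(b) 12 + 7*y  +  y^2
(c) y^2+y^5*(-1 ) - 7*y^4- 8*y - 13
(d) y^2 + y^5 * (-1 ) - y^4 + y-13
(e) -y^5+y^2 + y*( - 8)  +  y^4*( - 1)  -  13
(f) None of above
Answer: e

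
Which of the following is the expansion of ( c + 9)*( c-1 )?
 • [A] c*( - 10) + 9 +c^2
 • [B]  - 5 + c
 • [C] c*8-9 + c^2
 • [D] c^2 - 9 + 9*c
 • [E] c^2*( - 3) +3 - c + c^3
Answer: C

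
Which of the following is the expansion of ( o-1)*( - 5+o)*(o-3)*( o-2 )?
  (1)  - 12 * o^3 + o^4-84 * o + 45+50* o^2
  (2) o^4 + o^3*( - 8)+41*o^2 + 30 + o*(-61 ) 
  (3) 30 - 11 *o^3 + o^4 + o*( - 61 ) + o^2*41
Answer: 3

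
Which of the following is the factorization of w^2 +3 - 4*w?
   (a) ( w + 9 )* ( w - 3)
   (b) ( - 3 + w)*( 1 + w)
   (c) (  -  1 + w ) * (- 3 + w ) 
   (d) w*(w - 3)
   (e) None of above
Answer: c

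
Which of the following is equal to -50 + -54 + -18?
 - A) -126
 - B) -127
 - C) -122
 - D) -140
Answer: C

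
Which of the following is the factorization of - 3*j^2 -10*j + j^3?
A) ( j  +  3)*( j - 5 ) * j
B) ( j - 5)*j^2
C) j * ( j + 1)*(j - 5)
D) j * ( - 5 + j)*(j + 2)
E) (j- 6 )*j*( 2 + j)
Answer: D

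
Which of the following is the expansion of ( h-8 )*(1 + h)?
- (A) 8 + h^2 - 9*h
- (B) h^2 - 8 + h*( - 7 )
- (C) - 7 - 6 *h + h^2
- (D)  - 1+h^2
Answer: B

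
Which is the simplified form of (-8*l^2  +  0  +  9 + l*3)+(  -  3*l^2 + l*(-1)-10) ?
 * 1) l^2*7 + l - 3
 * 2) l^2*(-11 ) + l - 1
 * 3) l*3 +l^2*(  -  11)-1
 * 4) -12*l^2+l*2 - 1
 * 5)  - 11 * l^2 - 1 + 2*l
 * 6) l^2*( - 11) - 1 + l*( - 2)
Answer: 5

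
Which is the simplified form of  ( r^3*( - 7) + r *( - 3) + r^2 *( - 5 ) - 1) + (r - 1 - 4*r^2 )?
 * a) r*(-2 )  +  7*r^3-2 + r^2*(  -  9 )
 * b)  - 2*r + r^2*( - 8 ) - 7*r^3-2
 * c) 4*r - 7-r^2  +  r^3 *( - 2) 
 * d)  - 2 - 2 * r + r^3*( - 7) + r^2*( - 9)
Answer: d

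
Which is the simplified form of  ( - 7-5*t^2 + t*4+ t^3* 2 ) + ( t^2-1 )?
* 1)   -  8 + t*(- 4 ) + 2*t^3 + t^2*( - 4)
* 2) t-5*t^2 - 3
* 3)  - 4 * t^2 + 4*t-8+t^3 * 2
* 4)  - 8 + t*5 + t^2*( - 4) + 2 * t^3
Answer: 3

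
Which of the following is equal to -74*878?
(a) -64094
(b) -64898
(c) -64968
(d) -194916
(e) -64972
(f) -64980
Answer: e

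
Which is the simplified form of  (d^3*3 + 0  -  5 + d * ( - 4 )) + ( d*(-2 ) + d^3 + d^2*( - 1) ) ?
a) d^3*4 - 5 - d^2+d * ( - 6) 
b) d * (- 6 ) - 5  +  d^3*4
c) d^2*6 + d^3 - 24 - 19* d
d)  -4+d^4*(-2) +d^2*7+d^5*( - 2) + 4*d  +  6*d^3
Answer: a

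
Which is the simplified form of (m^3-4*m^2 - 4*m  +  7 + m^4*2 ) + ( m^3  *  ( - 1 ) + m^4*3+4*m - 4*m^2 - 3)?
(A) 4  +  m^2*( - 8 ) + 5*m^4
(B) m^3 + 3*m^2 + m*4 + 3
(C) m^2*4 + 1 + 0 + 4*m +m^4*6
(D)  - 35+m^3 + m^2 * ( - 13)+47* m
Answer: A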